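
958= 958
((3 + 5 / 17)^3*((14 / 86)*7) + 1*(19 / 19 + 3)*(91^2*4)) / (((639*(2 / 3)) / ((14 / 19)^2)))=2743958609504 / 16244338287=168.92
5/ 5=1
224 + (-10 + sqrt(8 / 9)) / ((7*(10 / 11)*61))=11*sqrt(2) / 6405 + 95637 / 427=223.98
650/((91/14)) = 100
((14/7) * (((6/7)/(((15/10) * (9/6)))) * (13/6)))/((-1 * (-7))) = 104/441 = 0.24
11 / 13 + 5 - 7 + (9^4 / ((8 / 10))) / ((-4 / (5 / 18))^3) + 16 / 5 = -93241 / 133120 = -0.70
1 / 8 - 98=-783 / 8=-97.88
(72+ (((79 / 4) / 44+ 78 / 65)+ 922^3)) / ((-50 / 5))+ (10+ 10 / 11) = -78377741.26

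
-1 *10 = -10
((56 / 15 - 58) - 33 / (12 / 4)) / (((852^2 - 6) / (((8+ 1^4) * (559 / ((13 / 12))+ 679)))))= -233981 / 241966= -0.97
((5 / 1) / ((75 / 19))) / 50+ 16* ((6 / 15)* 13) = 83.23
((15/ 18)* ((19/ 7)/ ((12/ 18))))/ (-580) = -19/ 3248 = -0.01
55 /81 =0.68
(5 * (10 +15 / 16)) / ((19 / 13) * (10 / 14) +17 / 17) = 79625 / 2976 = 26.76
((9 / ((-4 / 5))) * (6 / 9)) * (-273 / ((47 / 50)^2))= 5118750 / 2209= 2317.22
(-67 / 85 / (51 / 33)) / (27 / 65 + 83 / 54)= -47034 / 180047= -0.26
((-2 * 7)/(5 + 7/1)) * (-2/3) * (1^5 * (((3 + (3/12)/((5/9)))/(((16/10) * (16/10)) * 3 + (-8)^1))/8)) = -805/768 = -1.05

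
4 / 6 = 2 / 3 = 0.67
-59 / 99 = -0.60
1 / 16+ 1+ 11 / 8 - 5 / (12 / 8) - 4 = -235 / 48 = -4.90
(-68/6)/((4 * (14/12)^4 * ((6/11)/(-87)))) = 585684/2401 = 243.93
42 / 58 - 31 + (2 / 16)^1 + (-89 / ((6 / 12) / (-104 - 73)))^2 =230289697357 / 232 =992628005.85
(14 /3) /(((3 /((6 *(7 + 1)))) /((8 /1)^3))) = 114688 /3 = 38229.33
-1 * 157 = -157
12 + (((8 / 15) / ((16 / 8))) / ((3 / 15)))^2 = 124 / 9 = 13.78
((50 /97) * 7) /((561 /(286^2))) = 2602600 /4947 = 526.10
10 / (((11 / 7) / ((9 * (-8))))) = -5040 / 11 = -458.18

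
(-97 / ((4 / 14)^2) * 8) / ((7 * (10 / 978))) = -664062 / 5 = -132812.40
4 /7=0.57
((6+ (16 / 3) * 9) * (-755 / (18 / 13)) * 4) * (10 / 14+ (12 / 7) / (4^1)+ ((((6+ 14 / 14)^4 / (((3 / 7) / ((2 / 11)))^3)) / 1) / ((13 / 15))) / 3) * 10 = -7076750537600 / 83853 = -84394720.97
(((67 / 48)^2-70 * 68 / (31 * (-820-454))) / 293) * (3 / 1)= 13446829 / 634792704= 0.02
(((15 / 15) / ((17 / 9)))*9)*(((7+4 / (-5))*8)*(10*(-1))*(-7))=281232 / 17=16543.06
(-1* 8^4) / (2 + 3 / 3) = -4096 / 3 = -1365.33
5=5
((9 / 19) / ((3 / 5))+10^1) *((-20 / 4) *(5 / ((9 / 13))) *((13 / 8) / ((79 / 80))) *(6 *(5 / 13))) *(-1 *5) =33312500 / 4503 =7397.85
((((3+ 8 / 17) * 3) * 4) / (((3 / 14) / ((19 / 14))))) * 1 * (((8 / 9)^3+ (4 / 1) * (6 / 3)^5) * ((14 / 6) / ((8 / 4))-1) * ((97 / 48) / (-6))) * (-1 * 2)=1275267536 / 334611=3811.19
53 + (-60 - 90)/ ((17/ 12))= -899/ 17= -52.88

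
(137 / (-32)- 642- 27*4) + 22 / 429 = -941279 / 1248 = -754.23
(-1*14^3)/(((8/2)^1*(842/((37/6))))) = -12691/2526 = -5.02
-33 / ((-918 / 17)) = 11 / 18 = 0.61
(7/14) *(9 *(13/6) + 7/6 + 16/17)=551/51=10.80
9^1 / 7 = 9 / 7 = 1.29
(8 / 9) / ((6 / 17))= 68 / 27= 2.52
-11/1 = -11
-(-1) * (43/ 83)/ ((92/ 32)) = 344/ 1909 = 0.18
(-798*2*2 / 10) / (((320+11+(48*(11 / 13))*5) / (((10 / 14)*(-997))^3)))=73435098699300 / 340207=215854167.31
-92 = -92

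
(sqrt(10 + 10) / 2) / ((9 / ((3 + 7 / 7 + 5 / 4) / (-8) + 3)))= 25*sqrt(5) / 96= 0.58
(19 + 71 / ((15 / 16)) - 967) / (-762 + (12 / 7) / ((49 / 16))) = 2243906 / 1958805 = 1.15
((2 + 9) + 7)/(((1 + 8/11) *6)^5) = 161051/1069674768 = 0.00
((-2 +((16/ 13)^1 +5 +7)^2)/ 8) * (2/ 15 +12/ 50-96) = -2068.56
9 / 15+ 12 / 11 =93 / 55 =1.69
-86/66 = -43/33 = -1.30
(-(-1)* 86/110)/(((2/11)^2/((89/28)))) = 42097/560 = 75.17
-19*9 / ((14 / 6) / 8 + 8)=-4104 / 199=-20.62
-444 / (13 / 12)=-5328 / 13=-409.85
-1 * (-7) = 7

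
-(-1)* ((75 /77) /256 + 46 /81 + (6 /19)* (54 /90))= 115458661 /151683840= 0.76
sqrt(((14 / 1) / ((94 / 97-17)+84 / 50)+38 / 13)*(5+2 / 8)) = 12*sqrt(85993271) / 34801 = 3.20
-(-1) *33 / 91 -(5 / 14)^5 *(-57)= 4851081 / 6991712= 0.69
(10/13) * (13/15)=2/3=0.67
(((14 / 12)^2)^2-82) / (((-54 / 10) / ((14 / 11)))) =3635485 / 192456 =18.89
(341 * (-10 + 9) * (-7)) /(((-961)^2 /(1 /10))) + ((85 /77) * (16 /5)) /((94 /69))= 2795866103 /1078136290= 2.59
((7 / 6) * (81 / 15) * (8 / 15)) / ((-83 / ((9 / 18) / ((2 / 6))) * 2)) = -63 / 2075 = -0.03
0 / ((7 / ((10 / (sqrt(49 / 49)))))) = 0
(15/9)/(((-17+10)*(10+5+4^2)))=-5/651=-0.01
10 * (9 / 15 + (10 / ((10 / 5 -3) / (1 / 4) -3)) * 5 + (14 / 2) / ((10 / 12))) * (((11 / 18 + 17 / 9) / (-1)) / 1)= -325 / 7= -46.43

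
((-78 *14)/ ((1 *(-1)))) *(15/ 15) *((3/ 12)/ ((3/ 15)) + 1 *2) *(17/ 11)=60333/ 11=5484.82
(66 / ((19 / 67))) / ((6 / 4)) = 2948 / 19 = 155.16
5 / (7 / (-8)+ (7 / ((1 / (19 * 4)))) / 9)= 360 / 4193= 0.09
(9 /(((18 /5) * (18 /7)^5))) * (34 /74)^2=24286115 /5173637184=0.00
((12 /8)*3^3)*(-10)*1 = -405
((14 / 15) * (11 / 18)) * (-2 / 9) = -0.13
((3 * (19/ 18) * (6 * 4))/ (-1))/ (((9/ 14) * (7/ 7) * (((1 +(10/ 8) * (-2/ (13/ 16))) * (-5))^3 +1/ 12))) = -9350432/ 88580091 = -0.11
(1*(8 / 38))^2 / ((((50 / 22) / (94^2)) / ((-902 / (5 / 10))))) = -2805465344 / 9025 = -310854.89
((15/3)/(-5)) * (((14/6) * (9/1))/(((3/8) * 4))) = -14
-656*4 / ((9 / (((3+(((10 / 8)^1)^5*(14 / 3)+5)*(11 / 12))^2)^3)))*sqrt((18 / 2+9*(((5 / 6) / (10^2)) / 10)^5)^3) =-309129169134903729681542572292552000375317631978441*sqrt(7464960000000003) / 43908996768733633726718731616256000000000000000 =-608275346256.01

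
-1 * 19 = -19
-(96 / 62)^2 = -2304 / 961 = -2.40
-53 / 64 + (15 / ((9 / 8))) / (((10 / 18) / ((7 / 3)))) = 3531 / 64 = 55.17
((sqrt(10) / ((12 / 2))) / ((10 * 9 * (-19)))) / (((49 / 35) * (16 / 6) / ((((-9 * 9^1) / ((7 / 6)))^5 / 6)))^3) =1126419977246958720592007393738632050 * sqrt(10) / 30939858360298531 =115128281730797889383.61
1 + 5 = 6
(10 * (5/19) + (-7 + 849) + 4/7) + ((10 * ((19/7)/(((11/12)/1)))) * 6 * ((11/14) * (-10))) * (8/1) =-9609916/931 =-10322.14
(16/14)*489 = 3912/7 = 558.86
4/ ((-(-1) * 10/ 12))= 24/ 5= 4.80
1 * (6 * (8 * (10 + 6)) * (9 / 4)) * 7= 12096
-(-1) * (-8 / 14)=-4 / 7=-0.57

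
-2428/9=-269.78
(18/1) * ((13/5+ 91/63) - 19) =-1346/5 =-269.20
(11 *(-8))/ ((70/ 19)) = -836/ 35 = -23.89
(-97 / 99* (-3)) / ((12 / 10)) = 485 / 198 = 2.45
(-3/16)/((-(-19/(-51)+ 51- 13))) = 153/31312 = 0.00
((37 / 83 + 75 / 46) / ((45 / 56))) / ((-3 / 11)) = -9.47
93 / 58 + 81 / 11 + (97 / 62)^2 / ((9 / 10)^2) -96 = -4172203657 / 49662558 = -84.01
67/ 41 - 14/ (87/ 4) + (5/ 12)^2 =199309/ 171216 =1.16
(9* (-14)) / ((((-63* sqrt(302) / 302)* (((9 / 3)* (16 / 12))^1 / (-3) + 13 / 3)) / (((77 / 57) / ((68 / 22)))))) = 847* sqrt(302) / 2907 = 5.06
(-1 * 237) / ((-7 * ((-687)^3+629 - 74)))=-79 / 756565012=-0.00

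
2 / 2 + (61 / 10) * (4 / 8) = 4.05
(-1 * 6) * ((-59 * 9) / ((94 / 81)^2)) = 10451673 / 4418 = 2365.70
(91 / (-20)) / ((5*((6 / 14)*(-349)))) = 637 / 104700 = 0.01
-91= -91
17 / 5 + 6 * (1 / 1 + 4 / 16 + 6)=469 / 10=46.90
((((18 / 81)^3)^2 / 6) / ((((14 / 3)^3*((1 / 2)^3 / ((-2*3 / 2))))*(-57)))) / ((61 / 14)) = 0.00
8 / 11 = 0.73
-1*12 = -12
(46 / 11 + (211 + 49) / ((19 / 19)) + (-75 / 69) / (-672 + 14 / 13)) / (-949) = -582964611 / 2094126034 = -0.28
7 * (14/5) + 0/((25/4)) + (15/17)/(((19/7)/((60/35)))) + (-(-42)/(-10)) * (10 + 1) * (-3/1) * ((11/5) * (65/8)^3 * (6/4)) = 245348.25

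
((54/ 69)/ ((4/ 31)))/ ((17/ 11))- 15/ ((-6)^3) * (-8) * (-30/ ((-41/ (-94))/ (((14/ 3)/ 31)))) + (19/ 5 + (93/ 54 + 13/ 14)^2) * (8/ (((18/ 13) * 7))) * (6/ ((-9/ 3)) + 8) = 26217459306883/ 414212023890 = 63.29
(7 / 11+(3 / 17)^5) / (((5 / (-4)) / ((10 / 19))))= -79533376 / 296750113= -0.27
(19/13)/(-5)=-19/65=-0.29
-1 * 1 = -1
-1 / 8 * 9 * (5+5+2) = -27 / 2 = -13.50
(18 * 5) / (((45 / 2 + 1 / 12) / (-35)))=-37800 / 271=-139.48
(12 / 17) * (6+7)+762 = 13110 / 17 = 771.18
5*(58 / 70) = 29 / 7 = 4.14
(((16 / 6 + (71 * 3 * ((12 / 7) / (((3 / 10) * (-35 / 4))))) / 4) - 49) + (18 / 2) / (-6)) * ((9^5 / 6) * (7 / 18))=-17705223 / 56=-316164.70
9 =9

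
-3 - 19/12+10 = 65/12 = 5.42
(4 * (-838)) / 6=-1676 / 3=-558.67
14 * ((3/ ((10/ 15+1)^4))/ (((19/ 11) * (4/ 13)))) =243243/ 23750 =10.24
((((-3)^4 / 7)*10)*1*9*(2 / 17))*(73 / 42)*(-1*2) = -354780 / 833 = -425.91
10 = 10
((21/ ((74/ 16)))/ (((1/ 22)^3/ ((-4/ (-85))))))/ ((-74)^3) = -894432/ 159303685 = -0.01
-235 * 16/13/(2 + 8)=-376/13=-28.92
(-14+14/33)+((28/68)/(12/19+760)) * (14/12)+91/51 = -191189719/16215144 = -11.79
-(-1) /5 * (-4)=-4 /5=-0.80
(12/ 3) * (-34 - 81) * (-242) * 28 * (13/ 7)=5788640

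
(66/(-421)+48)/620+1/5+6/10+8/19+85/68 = 12637587/4959380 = 2.55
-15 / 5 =-3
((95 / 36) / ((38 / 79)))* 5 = 1975 / 72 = 27.43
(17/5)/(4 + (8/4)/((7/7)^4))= 17/30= 0.57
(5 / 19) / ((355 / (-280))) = -280 / 1349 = -0.21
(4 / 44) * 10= 10 / 11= 0.91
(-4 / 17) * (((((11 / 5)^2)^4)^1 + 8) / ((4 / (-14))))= 3044774334 / 6640625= 458.51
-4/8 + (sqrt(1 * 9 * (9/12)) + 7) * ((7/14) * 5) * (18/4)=135 * sqrt(3)/8 + 313/4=107.48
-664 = -664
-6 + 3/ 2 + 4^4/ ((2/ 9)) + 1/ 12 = 13771/ 12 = 1147.58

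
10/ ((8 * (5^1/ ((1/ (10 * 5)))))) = 1/ 200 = 0.00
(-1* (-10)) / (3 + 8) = 10 / 11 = 0.91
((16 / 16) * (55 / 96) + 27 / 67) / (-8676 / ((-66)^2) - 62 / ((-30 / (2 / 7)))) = -0.70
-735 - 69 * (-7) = -252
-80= -80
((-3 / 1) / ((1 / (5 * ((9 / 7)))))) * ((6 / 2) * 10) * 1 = -4050 / 7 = -578.57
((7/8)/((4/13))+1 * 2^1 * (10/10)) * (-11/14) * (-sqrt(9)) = 11.42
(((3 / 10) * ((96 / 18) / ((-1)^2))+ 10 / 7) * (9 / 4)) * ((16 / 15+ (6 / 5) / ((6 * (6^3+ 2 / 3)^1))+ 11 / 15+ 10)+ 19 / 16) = 161082423 / 1820000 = 88.51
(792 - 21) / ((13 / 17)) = 13107 / 13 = 1008.23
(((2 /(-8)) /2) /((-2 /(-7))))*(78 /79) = -273 /632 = -0.43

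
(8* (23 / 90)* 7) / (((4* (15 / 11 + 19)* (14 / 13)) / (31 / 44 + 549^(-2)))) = 558739805 / 4860995328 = 0.11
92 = 92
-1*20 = -20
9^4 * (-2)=-13122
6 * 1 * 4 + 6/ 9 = 74/ 3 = 24.67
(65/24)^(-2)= 576/4225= 0.14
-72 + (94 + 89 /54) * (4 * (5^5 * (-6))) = -64563148 /9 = -7173683.11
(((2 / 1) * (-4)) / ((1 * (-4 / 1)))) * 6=12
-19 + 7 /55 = -1038 /55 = -18.87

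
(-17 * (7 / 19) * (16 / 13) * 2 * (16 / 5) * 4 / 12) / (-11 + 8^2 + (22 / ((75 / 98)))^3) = -1713600000 / 2480910432377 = -0.00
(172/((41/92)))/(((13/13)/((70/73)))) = 1107680/2993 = 370.09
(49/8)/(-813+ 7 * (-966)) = -0.00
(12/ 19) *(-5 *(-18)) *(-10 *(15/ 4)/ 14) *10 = -1522.56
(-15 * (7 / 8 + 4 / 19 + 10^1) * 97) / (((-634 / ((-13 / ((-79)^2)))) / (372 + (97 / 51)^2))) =-10379372870425 / 521442140496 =-19.91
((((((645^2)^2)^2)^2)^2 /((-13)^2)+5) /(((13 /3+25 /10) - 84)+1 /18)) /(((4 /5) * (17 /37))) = -670339962125304044067283960829136999122606199374946021859306153689642262179404497146607148775 /3987724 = -168100892169393880837110100000000000000000000000000000000000000000000000000000000000000.00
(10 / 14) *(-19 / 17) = -95 / 119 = -0.80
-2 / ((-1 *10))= 1 / 5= 0.20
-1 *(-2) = 2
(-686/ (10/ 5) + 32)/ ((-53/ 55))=17105/ 53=322.74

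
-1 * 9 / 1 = -9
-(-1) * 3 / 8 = 3 / 8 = 0.38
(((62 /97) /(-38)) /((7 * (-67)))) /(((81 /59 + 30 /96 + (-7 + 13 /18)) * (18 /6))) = -87792 /33725007239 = -0.00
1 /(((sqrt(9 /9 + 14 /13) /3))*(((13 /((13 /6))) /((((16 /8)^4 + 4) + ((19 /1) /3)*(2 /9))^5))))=32255902407184*sqrt(39) /129140163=1559840.42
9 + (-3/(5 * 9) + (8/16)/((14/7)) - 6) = 3.18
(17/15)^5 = 1419857/759375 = 1.87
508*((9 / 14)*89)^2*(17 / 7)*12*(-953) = -15841336568724 / 343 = -46184654719.31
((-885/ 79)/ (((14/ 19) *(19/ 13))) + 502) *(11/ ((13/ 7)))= 5980777/ 2054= 2911.77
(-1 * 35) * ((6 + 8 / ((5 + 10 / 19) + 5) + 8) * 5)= -2583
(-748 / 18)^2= 139876 / 81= 1726.86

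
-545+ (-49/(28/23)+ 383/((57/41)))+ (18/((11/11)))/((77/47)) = -5245237/17556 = -298.77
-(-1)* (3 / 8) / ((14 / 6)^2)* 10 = 135 / 196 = 0.69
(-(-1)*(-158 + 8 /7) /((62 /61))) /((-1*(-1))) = -33489 /217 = -154.33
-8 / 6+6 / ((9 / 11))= 6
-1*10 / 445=-2 / 89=-0.02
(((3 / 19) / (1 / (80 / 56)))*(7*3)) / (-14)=-45 / 133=-0.34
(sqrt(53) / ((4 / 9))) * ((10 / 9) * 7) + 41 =41 + 35 * sqrt(53) / 2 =168.40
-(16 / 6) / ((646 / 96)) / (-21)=128 / 6783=0.02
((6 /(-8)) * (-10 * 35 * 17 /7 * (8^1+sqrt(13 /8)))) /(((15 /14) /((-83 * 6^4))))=-512023680 -16000740 * sqrt(26)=-593611765.49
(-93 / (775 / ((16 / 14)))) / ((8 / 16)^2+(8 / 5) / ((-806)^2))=-15591264 / 28421855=-0.55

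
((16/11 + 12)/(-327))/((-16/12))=37/1199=0.03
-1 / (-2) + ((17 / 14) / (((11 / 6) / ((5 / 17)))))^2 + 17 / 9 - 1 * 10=-808223 / 106722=-7.57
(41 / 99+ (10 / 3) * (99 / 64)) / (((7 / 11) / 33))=27731 / 96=288.86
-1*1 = -1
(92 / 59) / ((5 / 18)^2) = 29808 / 1475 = 20.21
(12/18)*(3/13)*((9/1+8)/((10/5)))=17/13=1.31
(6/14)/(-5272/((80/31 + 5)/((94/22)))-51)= -165/1163659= -0.00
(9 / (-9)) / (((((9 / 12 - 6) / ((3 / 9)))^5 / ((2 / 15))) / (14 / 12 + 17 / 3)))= 41984 / 44659644435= 0.00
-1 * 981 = -981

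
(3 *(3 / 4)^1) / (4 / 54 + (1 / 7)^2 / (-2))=11907 / 338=35.23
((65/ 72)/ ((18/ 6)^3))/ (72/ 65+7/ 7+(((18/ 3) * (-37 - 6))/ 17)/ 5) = -2873/ 79704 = -0.04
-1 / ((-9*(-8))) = -1 / 72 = -0.01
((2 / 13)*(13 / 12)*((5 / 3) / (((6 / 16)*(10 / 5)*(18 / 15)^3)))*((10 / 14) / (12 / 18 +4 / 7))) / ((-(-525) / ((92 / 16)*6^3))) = 2875 / 9828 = 0.29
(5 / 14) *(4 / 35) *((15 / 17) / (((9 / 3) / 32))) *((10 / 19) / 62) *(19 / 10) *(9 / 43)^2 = 12960 / 47746727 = 0.00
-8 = -8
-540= -540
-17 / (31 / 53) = -901 / 31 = -29.06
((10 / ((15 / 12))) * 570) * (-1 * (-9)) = 41040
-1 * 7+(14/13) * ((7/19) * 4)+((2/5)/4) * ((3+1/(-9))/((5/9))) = -30214/6175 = -4.89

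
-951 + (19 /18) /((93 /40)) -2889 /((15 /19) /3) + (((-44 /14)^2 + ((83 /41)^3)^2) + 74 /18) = -11538884301090468848 /974080126180665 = -11845.93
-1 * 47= -47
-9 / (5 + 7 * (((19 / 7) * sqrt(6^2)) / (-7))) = 63 / 79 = 0.80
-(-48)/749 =0.06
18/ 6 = 3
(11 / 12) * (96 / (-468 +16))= -22 / 113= -0.19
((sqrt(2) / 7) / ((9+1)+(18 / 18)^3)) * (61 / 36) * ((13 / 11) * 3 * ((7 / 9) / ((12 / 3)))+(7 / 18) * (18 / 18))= 3721 * sqrt(2) / 156816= 0.03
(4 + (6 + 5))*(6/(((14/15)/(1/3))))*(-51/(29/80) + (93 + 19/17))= -738000/493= -1496.96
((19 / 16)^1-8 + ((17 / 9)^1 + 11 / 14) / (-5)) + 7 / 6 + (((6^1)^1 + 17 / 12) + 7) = 41509 / 5040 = 8.24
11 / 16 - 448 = -447.31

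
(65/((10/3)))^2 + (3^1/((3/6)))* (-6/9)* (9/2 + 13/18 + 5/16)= 3223/9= 358.11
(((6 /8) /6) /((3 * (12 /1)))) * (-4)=-1 /72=-0.01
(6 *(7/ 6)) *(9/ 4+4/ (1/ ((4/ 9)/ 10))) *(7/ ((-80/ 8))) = -21413/ 1800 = -11.90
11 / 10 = 1.10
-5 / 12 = -0.42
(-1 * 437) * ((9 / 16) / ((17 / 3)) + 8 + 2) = -1200439 / 272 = -4413.38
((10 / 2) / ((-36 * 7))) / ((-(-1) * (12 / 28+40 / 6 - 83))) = 0.00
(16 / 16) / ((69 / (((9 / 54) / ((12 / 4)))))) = 1 / 1242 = 0.00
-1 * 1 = -1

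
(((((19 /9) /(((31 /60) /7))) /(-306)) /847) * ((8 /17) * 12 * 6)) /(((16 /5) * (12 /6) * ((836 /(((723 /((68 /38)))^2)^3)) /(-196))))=2743887008684524408556238675 /4605227644369616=595820059414.27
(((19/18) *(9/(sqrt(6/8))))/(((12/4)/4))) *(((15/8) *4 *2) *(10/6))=1900 *sqrt(3)/9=365.66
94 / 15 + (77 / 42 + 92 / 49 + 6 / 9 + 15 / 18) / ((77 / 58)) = 576802 / 56595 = 10.19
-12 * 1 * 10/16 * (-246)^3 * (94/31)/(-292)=-2623822470/2263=-1159444.31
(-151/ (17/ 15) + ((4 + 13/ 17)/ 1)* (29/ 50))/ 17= -110901/ 14450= -7.67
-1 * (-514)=514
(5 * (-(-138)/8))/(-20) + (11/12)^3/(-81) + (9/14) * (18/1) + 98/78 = 108339499/12737088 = 8.51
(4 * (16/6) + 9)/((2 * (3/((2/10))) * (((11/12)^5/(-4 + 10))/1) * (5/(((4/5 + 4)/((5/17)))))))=1996627968/100656875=19.84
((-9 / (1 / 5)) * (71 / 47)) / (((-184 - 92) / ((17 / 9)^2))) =102595 / 116748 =0.88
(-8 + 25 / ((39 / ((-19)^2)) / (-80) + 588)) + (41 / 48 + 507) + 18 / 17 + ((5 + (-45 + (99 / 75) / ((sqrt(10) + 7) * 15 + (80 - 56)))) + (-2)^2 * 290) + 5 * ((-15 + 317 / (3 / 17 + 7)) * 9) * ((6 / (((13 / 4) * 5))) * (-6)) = -4832913619293420253 / 3754390776848400 - 11 * sqrt(10) / 7995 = -1287.27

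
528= 528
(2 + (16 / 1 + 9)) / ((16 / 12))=81 / 4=20.25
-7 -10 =-17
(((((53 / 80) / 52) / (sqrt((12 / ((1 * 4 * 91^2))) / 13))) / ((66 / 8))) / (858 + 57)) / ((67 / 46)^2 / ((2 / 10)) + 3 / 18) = 196259 * sqrt(39) / 41302532700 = 0.00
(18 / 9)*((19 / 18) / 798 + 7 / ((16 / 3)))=3973 / 1512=2.63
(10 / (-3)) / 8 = -5 / 12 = -0.42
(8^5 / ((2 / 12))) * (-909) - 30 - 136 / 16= -357433421 / 2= -178716710.50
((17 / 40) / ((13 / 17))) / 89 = 289 / 46280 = 0.01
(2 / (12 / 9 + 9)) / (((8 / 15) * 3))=15 / 124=0.12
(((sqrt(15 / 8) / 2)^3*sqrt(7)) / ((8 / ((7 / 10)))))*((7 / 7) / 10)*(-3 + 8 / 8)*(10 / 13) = -21*sqrt(210) / 26624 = -0.01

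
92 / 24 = 23 / 6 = 3.83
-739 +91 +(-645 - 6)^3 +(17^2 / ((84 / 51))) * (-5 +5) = -275895099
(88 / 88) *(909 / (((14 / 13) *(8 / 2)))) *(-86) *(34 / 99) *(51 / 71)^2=-2496447603 / 776314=-3215.77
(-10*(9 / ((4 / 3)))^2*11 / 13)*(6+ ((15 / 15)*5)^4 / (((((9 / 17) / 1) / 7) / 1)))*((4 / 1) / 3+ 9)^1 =-3426339015 / 104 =-32945567.45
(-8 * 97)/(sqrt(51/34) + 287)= -445424/164735 + 776 * sqrt(6)/164735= -2.69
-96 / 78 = -16 / 13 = -1.23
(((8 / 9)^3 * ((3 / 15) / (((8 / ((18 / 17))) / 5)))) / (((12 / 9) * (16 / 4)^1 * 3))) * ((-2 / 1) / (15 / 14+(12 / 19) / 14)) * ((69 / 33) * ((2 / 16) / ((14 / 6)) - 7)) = 679972 / 4498659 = 0.15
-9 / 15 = -3 / 5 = -0.60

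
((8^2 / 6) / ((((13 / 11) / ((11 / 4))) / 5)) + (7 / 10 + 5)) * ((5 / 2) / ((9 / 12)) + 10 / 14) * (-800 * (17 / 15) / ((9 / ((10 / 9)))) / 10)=-1170403760 / 199017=-5880.92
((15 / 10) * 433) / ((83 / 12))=7794 / 83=93.90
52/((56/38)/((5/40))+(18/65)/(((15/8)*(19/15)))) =4.37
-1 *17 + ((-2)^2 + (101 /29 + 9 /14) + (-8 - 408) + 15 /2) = -84727 /203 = -417.37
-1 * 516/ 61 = -516/ 61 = -8.46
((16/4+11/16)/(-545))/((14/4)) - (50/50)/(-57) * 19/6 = 0.05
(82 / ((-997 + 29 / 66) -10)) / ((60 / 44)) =-19844 / 332165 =-0.06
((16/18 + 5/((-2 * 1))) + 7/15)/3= -103/270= -0.38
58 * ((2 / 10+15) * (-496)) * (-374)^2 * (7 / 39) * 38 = -81348229157888 / 195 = -417170405937.89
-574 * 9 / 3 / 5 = -1722 / 5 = -344.40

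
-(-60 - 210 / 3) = 130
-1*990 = -990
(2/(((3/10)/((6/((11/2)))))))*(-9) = -720/11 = -65.45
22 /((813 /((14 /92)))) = 77 /18699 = 0.00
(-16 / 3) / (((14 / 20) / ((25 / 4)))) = -47.62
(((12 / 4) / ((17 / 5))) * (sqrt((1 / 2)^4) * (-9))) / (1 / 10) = -675 / 34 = -19.85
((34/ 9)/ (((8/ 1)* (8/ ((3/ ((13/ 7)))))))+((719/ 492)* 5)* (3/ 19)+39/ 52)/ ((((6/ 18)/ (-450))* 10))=-87456825/ 324064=-269.88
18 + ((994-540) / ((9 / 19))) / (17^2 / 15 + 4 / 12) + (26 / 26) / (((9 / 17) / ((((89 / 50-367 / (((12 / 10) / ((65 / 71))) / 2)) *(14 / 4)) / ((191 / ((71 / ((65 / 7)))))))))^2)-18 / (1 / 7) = 1198345105667223258289 / 55057572092250000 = 21765.31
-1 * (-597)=597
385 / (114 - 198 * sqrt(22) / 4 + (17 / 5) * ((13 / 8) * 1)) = -3.42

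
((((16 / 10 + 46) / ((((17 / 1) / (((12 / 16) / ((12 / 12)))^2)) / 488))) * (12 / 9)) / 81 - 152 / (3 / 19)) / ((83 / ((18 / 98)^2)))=-384756 / 996415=-0.39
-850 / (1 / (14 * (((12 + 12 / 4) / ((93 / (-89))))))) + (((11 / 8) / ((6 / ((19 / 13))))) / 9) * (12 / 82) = 203220114479 / 1189656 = 170822.59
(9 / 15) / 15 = 1 / 25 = 0.04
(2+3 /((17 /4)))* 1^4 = 46 /17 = 2.71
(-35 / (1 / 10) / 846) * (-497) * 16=1391600 / 423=3289.83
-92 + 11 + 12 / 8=-159 / 2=-79.50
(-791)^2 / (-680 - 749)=-625681 / 1429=-437.85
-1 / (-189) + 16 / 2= 8.01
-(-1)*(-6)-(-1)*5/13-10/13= -83/13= -6.38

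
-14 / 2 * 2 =-14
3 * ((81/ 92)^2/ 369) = 0.01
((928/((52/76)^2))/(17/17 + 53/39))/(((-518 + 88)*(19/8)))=-52896/64285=-0.82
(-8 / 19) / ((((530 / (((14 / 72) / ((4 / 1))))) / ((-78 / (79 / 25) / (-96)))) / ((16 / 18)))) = -455 / 51550344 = -0.00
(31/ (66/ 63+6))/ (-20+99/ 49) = -31899/ 130388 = -0.24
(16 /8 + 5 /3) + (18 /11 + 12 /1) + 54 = 2353 /33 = 71.30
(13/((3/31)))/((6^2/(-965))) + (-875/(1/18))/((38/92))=-85635005/2052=-41732.46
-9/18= -1/2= -0.50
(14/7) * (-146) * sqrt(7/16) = -73 * sqrt(7) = -193.14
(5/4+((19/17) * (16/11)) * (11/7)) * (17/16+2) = 12677/1088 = 11.65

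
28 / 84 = 1 / 3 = 0.33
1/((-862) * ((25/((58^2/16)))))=-841/86200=-0.01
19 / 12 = 1.58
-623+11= -612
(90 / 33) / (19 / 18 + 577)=108 / 22891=0.00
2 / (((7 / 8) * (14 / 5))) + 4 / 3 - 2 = 22 / 147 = 0.15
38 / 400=19 / 200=0.10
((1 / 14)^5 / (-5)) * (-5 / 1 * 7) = 1 / 76832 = 0.00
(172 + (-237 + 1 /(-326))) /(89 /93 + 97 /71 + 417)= -139924173 /902625866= -0.16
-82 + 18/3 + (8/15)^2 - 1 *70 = -32786/225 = -145.72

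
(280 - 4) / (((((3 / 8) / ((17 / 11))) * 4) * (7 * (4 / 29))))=22678 / 77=294.52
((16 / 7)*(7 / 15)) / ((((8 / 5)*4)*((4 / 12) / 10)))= 5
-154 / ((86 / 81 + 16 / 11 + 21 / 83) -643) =5694381 / 23673491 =0.24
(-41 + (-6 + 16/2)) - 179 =-218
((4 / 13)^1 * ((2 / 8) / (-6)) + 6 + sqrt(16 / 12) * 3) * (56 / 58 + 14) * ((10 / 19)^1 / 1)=8680 * sqrt(3) / 551 + 1013390 / 21489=74.44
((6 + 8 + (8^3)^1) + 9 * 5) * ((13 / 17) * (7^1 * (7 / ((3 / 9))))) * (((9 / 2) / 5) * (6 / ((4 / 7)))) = 206233209 / 340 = 606568.26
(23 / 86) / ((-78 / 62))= -713 / 3354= -0.21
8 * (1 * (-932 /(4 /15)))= -27960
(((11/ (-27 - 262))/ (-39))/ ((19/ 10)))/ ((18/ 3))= 55/ 642447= 0.00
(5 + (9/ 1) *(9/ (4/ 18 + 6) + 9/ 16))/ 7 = 2585/ 784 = 3.30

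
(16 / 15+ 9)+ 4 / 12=52 / 5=10.40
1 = 1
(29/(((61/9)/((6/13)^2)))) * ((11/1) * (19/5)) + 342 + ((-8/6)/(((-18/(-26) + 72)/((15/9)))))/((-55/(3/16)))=488785192009/1285944660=380.10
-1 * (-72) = 72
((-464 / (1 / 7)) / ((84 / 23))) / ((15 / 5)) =-2668 / 9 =-296.44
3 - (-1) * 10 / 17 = 61 / 17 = 3.59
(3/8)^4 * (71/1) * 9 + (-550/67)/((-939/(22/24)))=9775137101/773074944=12.64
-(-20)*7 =140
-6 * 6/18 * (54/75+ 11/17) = -1162/425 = -2.73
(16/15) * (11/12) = 44/45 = 0.98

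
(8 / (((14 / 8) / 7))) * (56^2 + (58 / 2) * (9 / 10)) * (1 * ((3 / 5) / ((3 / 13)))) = 6577168 / 25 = 263086.72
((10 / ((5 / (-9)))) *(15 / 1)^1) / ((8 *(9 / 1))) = -15 / 4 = -3.75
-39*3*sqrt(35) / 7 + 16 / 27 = 16 / 27 -117*sqrt(35) / 7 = -98.29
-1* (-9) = 9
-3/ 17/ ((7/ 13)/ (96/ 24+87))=-29.82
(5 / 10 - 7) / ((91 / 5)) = -5 / 14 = -0.36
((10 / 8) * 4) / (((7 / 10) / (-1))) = -50 / 7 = -7.14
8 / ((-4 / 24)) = -48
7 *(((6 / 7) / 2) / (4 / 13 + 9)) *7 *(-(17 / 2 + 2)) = -5733 / 242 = -23.69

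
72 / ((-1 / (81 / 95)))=-5832 / 95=-61.39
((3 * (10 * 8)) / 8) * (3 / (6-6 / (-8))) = 40 / 3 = 13.33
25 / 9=2.78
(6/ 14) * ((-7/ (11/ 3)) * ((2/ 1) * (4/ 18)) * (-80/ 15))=64/ 33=1.94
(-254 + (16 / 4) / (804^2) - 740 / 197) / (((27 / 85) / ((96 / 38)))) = -2790015423100 / 1360988487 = -2049.99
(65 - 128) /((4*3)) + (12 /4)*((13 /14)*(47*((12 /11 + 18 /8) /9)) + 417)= 113903 /88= 1294.35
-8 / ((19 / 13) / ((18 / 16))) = -117 / 19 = -6.16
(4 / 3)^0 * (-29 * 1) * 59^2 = -100949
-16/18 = -8/9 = -0.89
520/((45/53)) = 5512/9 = 612.44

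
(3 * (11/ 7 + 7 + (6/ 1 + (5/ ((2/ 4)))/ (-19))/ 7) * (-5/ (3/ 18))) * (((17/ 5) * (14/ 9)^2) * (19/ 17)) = -69664/ 9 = -7740.44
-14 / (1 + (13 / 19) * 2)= -266 / 45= -5.91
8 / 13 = 0.62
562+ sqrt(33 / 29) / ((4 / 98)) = 49 * sqrt(957) / 58+ 562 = 588.14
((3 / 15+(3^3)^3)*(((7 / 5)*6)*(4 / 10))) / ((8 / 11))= 11367048 / 125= 90936.38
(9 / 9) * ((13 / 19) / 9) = 13 / 171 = 0.08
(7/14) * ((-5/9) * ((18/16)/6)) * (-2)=5/48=0.10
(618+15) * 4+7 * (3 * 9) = 2721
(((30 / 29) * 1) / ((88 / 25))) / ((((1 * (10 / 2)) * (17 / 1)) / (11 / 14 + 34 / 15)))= 3205 / 303688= 0.01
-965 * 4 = -3860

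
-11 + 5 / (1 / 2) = -1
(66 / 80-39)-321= -14367 / 40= -359.18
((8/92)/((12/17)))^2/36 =289/685584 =0.00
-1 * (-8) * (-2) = -16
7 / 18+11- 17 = -101 / 18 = -5.61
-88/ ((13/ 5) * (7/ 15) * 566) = -3300/ 25753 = -0.13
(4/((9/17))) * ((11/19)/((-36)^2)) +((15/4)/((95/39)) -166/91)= -354596/1260441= -0.28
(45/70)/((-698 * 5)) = -9/48860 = -0.00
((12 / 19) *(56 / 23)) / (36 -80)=-168 / 4807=-0.03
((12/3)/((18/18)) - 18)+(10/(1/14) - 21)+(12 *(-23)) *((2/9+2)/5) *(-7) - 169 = 2384/3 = 794.67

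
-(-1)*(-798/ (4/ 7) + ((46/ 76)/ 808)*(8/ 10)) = -1396.50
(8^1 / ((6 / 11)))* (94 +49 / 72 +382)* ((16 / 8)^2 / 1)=755062 / 27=27965.26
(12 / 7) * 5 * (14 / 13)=120 / 13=9.23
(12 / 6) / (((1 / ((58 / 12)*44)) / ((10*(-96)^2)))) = 39198720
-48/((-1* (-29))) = -48/29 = -1.66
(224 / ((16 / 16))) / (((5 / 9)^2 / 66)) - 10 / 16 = 9579907 / 200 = 47899.54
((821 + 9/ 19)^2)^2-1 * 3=59345668393801933/ 130321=455380701451.05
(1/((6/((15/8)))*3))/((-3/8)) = -5/18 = -0.28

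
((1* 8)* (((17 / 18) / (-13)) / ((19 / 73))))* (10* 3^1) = -49640 / 741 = -66.99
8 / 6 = 4 / 3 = 1.33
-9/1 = -9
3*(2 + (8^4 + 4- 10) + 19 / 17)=208749 / 17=12279.35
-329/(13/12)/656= -987/2132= -0.46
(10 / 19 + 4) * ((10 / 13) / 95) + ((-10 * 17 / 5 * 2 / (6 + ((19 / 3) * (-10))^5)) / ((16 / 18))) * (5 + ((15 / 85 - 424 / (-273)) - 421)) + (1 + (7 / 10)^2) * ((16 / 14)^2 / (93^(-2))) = 3686194890400846679609 / 218998574765471900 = 16832.05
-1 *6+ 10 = 4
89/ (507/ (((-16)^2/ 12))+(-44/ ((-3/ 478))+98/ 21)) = 0.01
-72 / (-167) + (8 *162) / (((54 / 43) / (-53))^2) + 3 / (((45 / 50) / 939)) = 2311504.21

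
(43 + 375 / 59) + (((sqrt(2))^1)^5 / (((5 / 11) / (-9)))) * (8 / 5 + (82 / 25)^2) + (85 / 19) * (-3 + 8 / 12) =130879 / 3363-3058704 * sqrt(2) / 3125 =-1345.29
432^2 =186624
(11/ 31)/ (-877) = -0.00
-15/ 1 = -15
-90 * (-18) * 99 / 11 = 14580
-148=-148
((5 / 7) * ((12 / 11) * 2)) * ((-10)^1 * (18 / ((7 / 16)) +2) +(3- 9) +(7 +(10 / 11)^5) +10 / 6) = -57920128160 / 86806489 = -667.23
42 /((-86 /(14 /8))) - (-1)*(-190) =-32827 /172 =-190.85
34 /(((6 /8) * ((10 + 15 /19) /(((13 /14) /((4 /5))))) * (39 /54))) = 1938 /287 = 6.75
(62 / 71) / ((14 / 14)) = 62 / 71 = 0.87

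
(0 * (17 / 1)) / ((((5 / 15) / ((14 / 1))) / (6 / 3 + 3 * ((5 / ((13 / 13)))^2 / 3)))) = 0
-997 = -997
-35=-35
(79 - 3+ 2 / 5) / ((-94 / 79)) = -64.21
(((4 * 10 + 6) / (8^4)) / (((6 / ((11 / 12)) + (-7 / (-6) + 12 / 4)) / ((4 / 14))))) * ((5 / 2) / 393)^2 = 6325 / 521808623616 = 0.00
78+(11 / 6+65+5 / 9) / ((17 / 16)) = 21638 / 153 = 141.42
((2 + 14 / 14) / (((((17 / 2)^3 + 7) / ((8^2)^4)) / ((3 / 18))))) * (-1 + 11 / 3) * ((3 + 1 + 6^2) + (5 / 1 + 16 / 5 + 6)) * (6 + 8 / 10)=4946728583168 / 372675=13273572.37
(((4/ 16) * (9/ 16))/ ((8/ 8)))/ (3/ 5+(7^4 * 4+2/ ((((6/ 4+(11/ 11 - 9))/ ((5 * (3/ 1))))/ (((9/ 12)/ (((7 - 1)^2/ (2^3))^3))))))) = 47385/ 3236353216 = 0.00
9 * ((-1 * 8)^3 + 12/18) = -4602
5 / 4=1.25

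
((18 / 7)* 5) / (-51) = -30 / 119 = -0.25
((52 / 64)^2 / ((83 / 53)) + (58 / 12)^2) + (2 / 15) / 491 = 23.78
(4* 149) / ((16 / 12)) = 447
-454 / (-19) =454 / 19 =23.89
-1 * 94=-94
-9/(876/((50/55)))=-15/1606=-0.01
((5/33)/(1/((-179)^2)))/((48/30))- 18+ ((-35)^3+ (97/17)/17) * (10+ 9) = -61922019551/76296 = -811602.44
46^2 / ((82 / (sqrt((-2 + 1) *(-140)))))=2116 *sqrt(35) / 41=305.33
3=3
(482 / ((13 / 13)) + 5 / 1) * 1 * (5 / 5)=487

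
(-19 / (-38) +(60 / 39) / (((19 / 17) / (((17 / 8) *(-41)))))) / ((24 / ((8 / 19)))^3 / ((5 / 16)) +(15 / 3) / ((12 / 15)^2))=-2359920 / 11710278151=-0.00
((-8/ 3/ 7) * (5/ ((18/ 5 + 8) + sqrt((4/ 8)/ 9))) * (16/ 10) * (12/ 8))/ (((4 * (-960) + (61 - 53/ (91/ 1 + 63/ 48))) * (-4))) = -8811360/ 337887801137 + 126600 * sqrt(2)/ 337887801137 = -0.00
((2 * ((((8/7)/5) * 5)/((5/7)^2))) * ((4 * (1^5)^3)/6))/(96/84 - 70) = -784/18075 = -0.04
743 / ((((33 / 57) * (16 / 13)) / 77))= 1284647 / 16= 80290.44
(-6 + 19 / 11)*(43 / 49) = -2021 / 539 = -3.75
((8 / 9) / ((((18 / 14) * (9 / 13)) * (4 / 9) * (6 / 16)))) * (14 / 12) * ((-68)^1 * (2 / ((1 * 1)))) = -693056 / 729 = -950.69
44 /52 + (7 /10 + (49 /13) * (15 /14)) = 363 /65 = 5.58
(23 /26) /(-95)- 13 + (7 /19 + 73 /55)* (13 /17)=-1081987 /92378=-11.71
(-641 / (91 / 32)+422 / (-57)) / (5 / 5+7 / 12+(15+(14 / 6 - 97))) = 2.98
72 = 72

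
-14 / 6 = -7 / 3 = -2.33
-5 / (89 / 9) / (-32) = 45 / 2848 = 0.02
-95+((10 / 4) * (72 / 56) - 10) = -1425 / 14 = -101.79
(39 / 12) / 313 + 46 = 57605 / 1252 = 46.01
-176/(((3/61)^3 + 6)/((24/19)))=-319589248/8625449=-37.05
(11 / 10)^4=14641 / 10000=1.46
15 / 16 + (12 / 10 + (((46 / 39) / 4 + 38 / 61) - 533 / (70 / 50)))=-503132377 / 1332240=-377.66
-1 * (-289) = 289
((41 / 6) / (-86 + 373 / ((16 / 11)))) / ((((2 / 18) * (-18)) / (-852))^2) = 6613792 / 909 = 7275.90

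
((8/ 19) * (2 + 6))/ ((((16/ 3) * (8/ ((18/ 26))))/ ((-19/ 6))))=-9/ 52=-0.17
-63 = -63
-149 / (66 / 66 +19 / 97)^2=-1401941 / 13456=-104.19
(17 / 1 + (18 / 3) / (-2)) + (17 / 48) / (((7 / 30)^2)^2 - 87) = 986259511 / 70467599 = 14.00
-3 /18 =-1 /6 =-0.17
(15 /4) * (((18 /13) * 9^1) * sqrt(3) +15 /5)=45 /4 +1215 * sqrt(3) /26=92.19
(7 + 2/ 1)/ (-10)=-9/ 10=-0.90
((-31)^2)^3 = 887503681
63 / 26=2.42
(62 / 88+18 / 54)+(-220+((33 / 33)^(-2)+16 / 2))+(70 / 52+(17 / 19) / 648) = -367290179 / 1760616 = -208.61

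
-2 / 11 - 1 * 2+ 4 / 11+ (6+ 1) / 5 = -23 / 55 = -0.42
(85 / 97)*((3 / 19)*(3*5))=3825 / 1843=2.08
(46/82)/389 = 23/15949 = 0.00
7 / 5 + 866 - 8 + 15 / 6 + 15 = 8769 / 10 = 876.90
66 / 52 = 33 / 26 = 1.27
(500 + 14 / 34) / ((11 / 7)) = 59549 / 187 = 318.44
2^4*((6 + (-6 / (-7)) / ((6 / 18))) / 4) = 240 / 7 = 34.29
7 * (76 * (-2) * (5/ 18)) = -2660/ 9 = -295.56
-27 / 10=-2.70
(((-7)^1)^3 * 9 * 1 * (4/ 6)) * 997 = -2051826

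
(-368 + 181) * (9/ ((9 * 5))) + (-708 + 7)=-3692/ 5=-738.40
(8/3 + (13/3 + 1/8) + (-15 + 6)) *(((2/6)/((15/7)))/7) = -1/24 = -0.04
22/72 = 11/36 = 0.31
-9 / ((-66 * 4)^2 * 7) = -1 / 54208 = -0.00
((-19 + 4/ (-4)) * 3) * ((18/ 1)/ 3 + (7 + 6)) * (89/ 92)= -25365/ 23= -1102.83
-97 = -97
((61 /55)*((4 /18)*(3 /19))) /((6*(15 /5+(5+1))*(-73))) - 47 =-290417056 /6179085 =-47.00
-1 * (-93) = 93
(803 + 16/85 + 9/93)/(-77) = -2116656/202895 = -10.43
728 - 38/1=690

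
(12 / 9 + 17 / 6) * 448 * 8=44800 / 3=14933.33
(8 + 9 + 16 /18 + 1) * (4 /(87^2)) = 680 /68121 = 0.01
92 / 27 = 3.41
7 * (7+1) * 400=22400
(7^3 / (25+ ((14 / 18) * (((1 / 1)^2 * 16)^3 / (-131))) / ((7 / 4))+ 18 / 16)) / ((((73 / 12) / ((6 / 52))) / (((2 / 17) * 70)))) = 4.38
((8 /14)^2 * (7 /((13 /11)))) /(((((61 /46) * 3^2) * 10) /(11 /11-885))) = -275264 /19215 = -14.33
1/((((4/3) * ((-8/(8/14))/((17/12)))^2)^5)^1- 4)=2015993900449/75472111454700307040636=0.00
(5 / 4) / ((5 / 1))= 1 / 4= 0.25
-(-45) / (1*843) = 15 / 281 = 0.05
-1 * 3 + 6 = 3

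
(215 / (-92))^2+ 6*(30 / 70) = 475927 / 59248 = 8.03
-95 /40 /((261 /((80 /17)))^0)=-19 /8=-2.38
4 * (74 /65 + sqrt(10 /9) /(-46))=4.46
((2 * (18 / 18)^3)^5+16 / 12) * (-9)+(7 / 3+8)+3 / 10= -8681 / 30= -289.37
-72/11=-6.55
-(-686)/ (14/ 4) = 196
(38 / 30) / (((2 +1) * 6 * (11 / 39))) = 247 / 990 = 0.25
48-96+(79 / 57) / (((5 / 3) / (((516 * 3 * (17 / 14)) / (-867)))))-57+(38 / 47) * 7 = -53740999 / 531335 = -101.14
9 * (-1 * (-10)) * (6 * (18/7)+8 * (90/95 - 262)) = -24813720/133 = -186569.32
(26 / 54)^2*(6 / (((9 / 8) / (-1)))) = -2704 / 2187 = -1.24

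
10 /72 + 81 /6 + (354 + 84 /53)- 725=-678821 /1908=-355.78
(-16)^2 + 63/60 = 5141/20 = 257.05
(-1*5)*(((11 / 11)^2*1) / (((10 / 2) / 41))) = -41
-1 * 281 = -281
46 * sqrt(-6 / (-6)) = 46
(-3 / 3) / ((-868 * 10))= 0.00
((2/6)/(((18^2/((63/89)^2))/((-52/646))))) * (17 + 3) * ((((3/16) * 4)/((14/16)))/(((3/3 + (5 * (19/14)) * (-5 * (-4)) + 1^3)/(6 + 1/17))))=-0.00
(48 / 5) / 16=0.60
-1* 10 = -10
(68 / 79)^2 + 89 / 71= 883753 / 443111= 1.99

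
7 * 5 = 35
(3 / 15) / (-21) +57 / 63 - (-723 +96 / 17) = 1282073 / 1785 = 718.25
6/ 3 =2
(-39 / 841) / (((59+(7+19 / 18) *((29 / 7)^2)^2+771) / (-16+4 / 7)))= 26004888 / 116416842085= 0.00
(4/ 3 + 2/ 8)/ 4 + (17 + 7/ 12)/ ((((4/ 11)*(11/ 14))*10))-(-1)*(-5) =31/ 20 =1.55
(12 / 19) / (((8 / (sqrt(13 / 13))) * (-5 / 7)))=-21 / 190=-0.11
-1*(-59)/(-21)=-59/21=-2.81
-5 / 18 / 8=-5 / 144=-0.03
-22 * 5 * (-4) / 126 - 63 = -3749 / 63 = -59.51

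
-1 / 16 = -0.06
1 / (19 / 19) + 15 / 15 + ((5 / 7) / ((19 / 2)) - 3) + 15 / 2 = 1749 / 266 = 6.58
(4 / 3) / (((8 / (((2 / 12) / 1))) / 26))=13 / 18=0.72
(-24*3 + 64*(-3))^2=69696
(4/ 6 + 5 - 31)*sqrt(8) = -152*sqrt(2)/ 3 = -71.65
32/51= 0.63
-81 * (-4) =324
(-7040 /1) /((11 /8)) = -5120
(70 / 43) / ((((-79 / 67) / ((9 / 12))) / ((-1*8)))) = 28140 / 3397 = 8.28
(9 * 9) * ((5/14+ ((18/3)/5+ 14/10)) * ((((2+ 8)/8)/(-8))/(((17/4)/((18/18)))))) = -16767/1904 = -8.81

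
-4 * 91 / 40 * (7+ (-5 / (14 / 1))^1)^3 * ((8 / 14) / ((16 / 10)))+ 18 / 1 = -10259073 / 10976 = -934.68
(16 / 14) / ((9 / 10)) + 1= 143 / 63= 2.27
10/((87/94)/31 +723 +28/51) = 1486140/107533951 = 0.01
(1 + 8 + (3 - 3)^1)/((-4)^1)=-9/4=-2.25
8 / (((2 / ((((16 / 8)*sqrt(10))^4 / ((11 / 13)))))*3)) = 2521.21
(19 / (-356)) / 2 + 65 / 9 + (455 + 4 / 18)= 2963173 / 6408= 462.42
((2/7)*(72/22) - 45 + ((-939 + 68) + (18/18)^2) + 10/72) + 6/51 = -43062307/47124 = -913.81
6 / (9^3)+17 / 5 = 4141 / 1215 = 3.41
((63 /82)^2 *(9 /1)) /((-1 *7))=-5103 /6724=-0.76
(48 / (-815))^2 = 2304 / 664225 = 0.00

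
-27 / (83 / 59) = -1593 / 83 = -19.19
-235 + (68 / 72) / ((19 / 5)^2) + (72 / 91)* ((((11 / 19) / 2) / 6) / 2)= -138909769 / 591318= -234.92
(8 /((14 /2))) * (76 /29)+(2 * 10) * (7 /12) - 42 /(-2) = 21718 /609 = 35.66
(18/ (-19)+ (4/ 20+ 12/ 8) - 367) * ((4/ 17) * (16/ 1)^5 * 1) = -90361929.55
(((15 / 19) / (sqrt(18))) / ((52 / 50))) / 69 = 125 * sqrt(2) / 68172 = 0.00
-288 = -288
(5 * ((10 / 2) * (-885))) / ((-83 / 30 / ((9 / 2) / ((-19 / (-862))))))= 2574686250 / 1577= 1632648.22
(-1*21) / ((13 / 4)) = -84 / 13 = -6.46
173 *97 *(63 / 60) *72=1268643.60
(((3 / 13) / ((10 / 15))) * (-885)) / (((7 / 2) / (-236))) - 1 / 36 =67670549 / 3276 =20656.46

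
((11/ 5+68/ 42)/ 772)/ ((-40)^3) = -401/ 5187840000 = -0.00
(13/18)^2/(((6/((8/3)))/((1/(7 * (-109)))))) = -0.00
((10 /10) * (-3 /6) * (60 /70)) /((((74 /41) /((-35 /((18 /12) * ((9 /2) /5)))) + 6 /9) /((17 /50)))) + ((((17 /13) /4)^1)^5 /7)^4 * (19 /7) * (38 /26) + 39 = 4548021913116622280541636063127712142987929087 /117350310028304716173375844598258881053851648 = 38.76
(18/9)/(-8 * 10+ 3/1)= -2/77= -0.03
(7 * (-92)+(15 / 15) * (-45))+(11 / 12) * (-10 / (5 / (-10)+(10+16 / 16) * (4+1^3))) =-225358 / 327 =-689.17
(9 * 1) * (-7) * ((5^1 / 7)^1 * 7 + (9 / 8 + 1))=-3591 / 8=-448.88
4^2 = 16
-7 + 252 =245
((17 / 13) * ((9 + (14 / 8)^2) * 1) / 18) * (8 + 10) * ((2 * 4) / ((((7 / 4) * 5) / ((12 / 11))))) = 78744 / 5005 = 15.73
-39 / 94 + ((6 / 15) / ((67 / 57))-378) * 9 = -107045601 / 31490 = -3399.35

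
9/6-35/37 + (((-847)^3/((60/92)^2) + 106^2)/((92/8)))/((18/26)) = -618454214973733/3446550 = -179441532.83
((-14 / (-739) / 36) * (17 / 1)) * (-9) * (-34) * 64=129472 / 739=175.20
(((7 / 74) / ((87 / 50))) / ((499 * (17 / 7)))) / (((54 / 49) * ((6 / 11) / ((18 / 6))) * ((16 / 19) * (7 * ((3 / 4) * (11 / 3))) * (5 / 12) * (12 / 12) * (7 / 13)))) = 60515 / 983043972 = 0.00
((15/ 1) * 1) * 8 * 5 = 600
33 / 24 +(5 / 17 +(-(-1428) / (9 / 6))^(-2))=1512729 / 906304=1.67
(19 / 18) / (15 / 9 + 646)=19 / 11658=0.00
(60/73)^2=3600/5329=0.68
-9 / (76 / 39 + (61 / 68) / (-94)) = -2243592 / 483413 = -4.64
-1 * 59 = -59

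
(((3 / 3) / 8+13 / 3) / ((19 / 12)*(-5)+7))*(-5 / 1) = 535 / 22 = 24.32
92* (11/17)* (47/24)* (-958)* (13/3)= -74045257/153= -483955.93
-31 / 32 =-0.97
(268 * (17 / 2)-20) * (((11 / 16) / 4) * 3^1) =37257 / 32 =1164.28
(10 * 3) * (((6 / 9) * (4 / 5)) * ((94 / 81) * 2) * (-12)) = -12032 / 27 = -445.63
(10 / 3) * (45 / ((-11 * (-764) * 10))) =15 / 8404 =0.00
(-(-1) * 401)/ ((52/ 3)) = 1203/ 52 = 23.13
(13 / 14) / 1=13 / 14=0.93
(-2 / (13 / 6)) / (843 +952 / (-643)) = -7716 / 7034261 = -0.00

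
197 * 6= 1182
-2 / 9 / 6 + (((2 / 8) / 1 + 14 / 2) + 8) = 1643 / 108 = 15.21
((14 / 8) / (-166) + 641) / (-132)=-425617 / 87648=-4.86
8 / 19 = 0.42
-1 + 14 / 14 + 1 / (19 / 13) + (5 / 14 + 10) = 2937 / 266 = 11.04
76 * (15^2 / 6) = 2850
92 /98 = 46 /49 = 0.94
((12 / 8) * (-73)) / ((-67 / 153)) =33507 / 134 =250.05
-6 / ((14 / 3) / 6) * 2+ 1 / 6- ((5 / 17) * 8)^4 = -161056961 / 3507882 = -45.91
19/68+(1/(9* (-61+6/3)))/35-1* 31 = -38824133/1263780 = -30.72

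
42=42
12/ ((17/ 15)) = 180/ 17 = 10.59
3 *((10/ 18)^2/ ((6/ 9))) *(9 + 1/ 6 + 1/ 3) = 475/ 36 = 13.19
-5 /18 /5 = -1 /18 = -0.06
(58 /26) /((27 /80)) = 2320 /351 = 6.61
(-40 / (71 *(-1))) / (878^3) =5 / 6006920849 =0.00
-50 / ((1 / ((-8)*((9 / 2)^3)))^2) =-26572050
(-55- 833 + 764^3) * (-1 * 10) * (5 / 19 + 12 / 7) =-1172829711280 / 133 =-8818268505.86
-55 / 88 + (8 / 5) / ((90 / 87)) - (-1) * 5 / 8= 116 / 75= 1.55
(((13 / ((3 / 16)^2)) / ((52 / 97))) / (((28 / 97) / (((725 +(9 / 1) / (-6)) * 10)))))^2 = 1186325794056505600 / 3969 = 298897907295667.83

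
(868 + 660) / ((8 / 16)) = 3056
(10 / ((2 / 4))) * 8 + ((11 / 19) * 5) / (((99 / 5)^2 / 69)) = 160.51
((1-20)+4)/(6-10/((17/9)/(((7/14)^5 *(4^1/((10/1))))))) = -680/269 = -2.53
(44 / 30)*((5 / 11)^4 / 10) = 25 / 3993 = 0.01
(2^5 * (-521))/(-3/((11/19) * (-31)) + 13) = -2842576/2245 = -1266.18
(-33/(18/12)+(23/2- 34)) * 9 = -801/2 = -400.50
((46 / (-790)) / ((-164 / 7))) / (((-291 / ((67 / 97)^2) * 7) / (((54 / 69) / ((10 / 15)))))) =-40401 / 59122956940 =-0.00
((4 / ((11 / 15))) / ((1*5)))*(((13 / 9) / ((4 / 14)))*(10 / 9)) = 1820 / 297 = 6.13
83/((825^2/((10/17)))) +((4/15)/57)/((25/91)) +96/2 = 703744634/14656125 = 48.02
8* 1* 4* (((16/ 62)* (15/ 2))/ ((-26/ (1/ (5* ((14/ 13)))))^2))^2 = 18/ 57684025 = 0.00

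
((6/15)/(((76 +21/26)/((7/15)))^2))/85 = 0.00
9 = 9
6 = 6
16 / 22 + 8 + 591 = 6597 / 11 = 599.73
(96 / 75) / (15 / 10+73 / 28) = 896 / 2875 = 0.31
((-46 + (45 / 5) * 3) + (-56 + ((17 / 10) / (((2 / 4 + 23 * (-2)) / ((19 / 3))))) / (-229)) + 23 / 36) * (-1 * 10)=278926139 / 375102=743.60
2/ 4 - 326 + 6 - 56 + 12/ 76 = -375.34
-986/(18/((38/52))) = -9367/234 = -40.03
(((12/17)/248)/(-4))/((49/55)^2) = -9075/10122616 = -0.00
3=3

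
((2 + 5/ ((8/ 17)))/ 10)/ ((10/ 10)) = 101/ 80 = 1.26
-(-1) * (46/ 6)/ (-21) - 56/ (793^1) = -21767/ 49959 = -0.44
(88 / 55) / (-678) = -4 / 1695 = -0.00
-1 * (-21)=21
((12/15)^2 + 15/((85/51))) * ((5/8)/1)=241/40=6.02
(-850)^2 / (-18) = -40138.89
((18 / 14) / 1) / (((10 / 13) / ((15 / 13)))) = 27 / 14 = 1.93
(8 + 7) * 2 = 30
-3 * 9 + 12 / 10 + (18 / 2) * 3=6 / 5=1.20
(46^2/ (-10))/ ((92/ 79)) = -1817/ 10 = -181.70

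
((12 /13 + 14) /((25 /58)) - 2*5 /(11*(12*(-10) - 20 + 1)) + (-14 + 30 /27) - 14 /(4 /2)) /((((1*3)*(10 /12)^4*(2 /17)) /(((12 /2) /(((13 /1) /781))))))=11457153436176 /367046875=31214.41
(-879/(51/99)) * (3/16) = -87021/272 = -319.93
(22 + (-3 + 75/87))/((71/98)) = 56448/2059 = 27.42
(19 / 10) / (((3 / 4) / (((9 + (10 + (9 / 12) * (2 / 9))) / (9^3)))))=437 / 6561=0.07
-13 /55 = -0.24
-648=-648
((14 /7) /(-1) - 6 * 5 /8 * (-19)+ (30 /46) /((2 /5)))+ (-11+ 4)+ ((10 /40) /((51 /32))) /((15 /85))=53629 /828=64.77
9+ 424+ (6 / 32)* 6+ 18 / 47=163375 / 376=434.51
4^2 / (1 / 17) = 272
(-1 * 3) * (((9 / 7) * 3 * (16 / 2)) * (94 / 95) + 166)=-392082 / 665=-589.60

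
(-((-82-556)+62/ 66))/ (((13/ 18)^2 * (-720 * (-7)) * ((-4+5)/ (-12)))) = -189207/ 65065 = -2.91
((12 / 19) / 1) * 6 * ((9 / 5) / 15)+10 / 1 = 4966 / 475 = 10.45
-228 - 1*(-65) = -163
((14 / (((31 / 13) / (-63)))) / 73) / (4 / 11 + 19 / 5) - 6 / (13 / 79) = -253837788 / 6736951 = -37.68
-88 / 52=-22 / 13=-1.69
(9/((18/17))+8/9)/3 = 169/54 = 3.13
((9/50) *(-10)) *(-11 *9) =891/5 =178.20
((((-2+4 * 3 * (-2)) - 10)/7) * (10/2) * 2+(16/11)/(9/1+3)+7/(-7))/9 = -12083/2079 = -5.81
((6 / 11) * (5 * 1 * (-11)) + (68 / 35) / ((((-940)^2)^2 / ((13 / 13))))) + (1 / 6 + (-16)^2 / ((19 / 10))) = 40849273555300969 / 389398543800000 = 104.90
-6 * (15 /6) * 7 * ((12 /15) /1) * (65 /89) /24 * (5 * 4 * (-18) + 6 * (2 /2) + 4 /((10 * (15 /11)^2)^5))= 464405389729538111309 /513218847656250000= 904.89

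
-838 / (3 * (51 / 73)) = -61174 / 153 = -399.83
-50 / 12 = -25 / 6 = -4.17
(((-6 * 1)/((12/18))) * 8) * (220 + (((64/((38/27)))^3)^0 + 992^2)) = -70868520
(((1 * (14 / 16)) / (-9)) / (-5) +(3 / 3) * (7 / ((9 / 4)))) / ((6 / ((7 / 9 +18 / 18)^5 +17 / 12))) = 1020817441 / 102036672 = 10.00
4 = 4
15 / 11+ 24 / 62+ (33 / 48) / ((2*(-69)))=1314425 / 752928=1.75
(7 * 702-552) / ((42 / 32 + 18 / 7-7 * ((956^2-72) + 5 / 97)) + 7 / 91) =-616053984 / 903467374697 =-0.00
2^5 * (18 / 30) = 96 / 5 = 19.20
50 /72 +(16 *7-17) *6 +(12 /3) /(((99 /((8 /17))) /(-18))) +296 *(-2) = -145733 /6732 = -21.65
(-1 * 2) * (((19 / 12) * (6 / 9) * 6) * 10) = -380 / 3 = -126.67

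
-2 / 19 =-0.11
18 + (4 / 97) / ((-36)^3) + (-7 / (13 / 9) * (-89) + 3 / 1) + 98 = 8094092819 / 14708304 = 550.31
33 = 33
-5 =-5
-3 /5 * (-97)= 291 /5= 58.20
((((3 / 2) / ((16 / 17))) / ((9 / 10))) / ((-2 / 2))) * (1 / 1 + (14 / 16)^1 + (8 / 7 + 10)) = -20655 / 896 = -23.05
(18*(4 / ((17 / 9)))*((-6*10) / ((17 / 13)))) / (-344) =63180 / 12427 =5.08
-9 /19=-0.47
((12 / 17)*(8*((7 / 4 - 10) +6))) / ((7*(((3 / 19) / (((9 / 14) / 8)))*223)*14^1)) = -1539 / 5201252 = -0.00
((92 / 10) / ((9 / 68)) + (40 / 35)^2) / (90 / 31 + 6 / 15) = 605089 / 28224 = 21.44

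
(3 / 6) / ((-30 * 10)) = -1 / 600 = -0.00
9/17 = 0.53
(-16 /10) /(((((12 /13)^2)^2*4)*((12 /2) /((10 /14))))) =-0.07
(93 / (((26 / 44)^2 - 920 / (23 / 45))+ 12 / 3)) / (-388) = 11253 / 84302215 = 0.00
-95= -95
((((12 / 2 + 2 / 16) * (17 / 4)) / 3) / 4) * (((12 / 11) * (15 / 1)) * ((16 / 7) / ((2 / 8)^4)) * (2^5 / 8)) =913920 / 11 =83083.64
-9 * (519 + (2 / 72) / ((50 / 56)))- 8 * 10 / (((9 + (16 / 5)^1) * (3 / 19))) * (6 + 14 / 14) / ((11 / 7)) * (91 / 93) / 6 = -66011529314 / 14040675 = -4701.45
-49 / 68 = -0.72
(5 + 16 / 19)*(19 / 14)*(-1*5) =-555 / 14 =-39.64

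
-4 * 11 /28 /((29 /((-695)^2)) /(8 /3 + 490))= -7853020450 /609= -12894943.27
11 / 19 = 0.58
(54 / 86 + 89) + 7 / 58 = 89.75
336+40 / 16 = 338.50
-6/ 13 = -0.46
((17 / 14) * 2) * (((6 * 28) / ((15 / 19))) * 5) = 2584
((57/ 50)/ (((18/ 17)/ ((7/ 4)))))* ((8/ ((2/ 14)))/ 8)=15827/ 1200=13.19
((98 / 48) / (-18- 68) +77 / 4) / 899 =39683 / 1855536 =0.02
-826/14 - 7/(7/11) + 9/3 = -67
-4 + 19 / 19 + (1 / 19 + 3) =1 / 19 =0.05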